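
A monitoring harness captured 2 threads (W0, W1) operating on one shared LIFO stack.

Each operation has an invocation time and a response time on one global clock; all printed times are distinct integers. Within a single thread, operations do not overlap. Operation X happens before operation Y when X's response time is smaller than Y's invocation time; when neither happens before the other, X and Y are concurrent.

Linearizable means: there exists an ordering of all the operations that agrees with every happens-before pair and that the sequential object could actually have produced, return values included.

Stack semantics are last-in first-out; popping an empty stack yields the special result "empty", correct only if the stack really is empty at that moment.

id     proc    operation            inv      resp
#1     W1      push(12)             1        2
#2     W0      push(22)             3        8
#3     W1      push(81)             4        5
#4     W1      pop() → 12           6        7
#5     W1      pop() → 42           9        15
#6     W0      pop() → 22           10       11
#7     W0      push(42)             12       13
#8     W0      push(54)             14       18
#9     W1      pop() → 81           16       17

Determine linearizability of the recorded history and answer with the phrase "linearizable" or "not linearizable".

cut after 6 events: linearizable; cut after 7 events (#4 responds, time 7): not linearizable
the sole real-time-consistent order of 3 completed operations fails the LIFO stack replay
no completion choice of the 1 pending operation (#2) rescues it — every subset was tried
for example #1, #3, #4 (pending dropped) fails at step 3: #4 pop() → 12 is not legal there

not linearizable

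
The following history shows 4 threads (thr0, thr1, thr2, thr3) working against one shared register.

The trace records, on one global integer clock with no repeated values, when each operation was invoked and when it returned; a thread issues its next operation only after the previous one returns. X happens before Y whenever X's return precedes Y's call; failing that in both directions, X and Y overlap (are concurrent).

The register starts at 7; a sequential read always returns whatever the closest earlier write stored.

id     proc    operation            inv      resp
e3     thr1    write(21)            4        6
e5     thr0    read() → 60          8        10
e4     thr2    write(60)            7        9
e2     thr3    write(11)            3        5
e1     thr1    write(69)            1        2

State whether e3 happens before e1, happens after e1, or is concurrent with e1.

e3 spans [4,6], e1 spans [1,2]
resp(e1)=2 < inv(e3)=4

after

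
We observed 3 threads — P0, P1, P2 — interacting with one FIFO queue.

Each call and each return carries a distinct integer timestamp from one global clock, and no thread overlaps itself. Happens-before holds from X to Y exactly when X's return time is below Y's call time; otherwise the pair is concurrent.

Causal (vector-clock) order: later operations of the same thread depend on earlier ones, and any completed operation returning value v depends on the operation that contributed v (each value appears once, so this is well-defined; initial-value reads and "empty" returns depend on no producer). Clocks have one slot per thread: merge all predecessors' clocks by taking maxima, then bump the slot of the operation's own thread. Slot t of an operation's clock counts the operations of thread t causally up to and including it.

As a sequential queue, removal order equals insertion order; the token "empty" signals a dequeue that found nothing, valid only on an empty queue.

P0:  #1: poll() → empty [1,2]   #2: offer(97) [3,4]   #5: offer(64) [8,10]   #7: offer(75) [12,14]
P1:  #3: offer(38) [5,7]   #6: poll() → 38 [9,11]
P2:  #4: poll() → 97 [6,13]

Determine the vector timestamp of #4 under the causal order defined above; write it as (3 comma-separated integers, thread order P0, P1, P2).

(2, 0, 1)

invoked at 5, #3 has no predecessors; its own P1 bump gives (0, 1, 0)
invoked at 1, #1 has no predecessors; its own P0 bump gives (1, 0, 0)
from VC(#3)=(0, 1, 0), #6 (invoked 9) maxes components and bumps P1 → (0, 2, 0)
from VC(#1)=(1, 0, 0), #2 (invoked 3) maxes components and bumps P0 → (2, 0, 0)
from VC(#2)=(2, 0, 0), #4 (invoked 6) maxes components and bumps P2 → (2, 0, 1)
from VC(#2)=(2, 0, 0), #5 (invoked 8) maxes components and bumps P0 → (3, 0, 0)
from VC(#5)=(3, 0, 0), #7 (invoked 12) maxes components and bumps P0 → (4, 0, 0)
target: VC(#4) = (2, 0, 1)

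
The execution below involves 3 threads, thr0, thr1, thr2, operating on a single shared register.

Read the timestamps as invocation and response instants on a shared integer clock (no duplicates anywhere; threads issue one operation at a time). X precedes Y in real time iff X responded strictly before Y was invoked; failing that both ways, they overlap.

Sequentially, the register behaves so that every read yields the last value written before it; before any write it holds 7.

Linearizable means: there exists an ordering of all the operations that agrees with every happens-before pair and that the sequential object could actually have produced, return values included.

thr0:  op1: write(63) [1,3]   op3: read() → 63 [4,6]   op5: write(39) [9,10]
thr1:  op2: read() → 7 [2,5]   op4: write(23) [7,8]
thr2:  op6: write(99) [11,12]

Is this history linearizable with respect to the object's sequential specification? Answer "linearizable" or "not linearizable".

witness order: op2, op1, op3, op4, op5, op6
step 1: op2 read() → 7 — value 7
step 2: op1 write(63) — value 63
step 3: op3 read() → 63 — value 63
step 4: op4 write(23) — value 23
step 5: op5 write(39) — value 39
step 6: op6 write(99) — value 99

linearizable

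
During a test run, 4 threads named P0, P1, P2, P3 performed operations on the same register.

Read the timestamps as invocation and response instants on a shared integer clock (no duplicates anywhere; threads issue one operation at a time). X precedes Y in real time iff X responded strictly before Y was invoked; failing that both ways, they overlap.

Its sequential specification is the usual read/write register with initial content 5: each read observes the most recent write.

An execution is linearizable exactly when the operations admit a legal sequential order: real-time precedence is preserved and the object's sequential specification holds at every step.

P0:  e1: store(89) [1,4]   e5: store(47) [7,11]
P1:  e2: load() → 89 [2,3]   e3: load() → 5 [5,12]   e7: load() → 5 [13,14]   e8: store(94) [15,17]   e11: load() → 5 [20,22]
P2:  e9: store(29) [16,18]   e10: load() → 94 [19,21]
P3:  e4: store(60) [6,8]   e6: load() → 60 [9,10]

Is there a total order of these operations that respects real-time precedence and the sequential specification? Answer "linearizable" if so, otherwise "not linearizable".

events 1..11 are fine; event 12 — the response of e3 at time 12 — makes the prefix non-linearizable
no legal order exists: 24 real-time-consistent candidates over 6 completed register operations, all rejected
one such order, e1, e2, e3, e4, e5, e6, breaks at step 3 where e3 load() → 5 is illegal
one such order, e1, e2, e3, e4, e6, e5, breaks at step 3 where e3 load() → 5 is illegal

not linearizable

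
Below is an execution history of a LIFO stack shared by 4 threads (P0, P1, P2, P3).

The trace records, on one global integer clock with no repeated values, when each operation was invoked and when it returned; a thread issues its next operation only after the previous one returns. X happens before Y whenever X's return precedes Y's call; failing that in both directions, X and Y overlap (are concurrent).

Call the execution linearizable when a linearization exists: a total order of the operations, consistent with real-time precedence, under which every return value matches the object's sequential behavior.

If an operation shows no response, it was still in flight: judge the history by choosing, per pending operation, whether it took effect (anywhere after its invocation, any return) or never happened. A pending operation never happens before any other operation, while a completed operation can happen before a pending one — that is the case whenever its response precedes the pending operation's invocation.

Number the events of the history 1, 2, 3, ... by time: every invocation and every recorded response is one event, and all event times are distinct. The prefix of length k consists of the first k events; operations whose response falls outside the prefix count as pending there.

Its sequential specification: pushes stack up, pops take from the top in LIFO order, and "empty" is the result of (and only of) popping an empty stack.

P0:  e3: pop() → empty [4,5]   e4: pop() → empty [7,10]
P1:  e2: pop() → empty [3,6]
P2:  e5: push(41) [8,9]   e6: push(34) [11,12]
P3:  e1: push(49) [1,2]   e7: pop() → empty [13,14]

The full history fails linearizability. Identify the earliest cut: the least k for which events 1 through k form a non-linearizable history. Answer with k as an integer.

6

events 1..5 are still linearizable — one witness is e1, e2, e3:
step 1: e1 push(49) — stack <49>
step 2: e2 pop() (pending, included) — stack <>
step 3: e3 pop() → empty — stack <>
with event 6 included (e2 responding at time 6), all real-time-consistent orders fail
sample order e1, e2, e3 stalls at step 2 — e2 pop() → empty has no legal effect
sample order e1, e3, e2 stalls at step 2 — e3 pop() → empty has no legal effect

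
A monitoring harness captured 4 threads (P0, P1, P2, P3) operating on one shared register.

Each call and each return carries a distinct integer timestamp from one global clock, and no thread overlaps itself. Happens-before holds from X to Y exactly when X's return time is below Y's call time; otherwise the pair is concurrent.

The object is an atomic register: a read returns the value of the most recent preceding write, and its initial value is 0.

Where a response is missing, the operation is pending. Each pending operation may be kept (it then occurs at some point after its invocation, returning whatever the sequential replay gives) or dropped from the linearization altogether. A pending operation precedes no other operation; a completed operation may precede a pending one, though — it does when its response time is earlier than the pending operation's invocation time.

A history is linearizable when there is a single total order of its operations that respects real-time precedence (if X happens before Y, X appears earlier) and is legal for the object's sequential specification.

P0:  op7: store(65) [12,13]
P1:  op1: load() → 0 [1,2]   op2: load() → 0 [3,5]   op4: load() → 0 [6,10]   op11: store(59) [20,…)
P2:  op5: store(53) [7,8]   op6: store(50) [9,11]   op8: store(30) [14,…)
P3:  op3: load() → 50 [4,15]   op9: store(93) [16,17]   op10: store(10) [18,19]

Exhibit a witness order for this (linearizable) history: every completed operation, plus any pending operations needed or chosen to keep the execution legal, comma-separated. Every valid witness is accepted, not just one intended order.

op1, op2, op4, op5, op6, op3, op7, op8, op9, op10

step 1: op1 load() → 0 — value 0
step 2: op2 load() → 0 — value 0
step 3: op4 load() → 0 — value 0
step 4: op5 store(53) — value 53
step 5: op6 store(50) — value 50
step 6: op3 load() → 50 — value 50
step 7: op7 store(65) — value 65
step 8: op8 store(30) (pending, included) — value 30
step 9: op9 store(93) — value 93
step 10: op10 store(10) — value 10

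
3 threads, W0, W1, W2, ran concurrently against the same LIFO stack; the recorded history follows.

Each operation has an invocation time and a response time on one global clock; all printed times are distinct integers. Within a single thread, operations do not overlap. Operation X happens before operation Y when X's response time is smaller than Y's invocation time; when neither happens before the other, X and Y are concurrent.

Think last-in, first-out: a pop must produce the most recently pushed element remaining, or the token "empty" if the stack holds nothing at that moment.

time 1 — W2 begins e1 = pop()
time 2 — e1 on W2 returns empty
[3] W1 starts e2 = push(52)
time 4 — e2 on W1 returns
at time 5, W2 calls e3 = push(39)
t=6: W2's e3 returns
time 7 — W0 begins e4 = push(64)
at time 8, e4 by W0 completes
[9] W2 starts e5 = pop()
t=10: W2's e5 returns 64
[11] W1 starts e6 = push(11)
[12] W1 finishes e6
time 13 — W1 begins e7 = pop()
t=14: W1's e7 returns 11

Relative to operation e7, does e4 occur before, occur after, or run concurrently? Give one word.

before

e4 spans [7,8], e7 spans [13,14]
resp(e4)=8 < inv(e7)=13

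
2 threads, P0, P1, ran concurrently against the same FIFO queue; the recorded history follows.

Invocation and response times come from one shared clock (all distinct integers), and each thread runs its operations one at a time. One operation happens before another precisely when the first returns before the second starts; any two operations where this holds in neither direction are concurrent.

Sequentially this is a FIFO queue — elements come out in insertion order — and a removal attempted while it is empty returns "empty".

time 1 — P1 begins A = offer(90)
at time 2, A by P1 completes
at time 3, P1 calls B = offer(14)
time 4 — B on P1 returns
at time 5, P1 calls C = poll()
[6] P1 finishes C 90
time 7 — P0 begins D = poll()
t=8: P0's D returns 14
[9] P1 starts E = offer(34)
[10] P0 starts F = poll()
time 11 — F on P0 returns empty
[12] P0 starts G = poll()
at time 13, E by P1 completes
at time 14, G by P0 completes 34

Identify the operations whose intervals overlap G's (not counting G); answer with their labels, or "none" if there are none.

G spans [12,14]; an op avoiding the whole window 12..14 is ordered, any other is concurrent
A [1,2]: before
B [3,4]: before
C [5,6]: before
D [7,8]: before
E [9,13]: concurrent
F [10,11]: before

E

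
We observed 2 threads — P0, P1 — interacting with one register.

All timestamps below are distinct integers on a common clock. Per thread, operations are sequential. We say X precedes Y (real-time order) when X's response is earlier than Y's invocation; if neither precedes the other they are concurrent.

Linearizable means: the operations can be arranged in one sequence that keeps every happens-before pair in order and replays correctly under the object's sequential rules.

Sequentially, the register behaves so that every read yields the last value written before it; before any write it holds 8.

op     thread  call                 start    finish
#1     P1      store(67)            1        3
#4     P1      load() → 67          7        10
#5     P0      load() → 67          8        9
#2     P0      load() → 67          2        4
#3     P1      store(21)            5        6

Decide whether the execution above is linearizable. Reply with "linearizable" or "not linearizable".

not linearizable

cut after 8 events: linearizable; cut after 9 events (#5 responds, time 9): not linearizable
every one of the 2 real-time-consistent orders over 4 completed register ops fails the sequential spec
completion choices over the 1 pending operation (#4) were checked; none helps
take #1, #2, #3, #5 (pending dropped): step 4 already fails, because #5 load() → 67 cannot occur there
take #2, #1, #3, #5 (pending dropped): step 1 already fails, because #2 load() → 67 cannot occur there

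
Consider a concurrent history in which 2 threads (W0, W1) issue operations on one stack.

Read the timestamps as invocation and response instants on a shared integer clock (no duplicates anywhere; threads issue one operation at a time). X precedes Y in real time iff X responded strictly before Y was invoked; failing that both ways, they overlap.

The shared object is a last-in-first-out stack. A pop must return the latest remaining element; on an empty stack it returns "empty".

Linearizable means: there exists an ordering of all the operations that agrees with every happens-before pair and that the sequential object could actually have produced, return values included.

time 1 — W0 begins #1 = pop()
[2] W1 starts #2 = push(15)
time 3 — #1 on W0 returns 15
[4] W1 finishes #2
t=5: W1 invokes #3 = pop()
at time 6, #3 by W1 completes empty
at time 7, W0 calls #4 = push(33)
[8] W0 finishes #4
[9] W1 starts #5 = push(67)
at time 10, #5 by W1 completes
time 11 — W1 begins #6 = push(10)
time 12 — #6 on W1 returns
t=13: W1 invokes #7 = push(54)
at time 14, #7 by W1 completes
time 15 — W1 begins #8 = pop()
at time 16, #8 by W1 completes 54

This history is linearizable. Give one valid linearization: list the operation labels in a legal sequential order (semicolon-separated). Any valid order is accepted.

#2; #1; #3; #4; #5; #6; #7; #8

step 1: #2 push(15) — stack <15>
step 2: #1 pop() → 15 — stack <>
step 3: #3 pop() → empty — stack <>
step 4: #4 push(33) — stack <33>
step 5: #5 push(67) — stack <33,67>
step 6: #6 push(10) — stack <33,67,10>
step 7: #7 push(54) — stack <33,67,10,54>
step 8: #8 pop() → 54 — stack <33,67,10>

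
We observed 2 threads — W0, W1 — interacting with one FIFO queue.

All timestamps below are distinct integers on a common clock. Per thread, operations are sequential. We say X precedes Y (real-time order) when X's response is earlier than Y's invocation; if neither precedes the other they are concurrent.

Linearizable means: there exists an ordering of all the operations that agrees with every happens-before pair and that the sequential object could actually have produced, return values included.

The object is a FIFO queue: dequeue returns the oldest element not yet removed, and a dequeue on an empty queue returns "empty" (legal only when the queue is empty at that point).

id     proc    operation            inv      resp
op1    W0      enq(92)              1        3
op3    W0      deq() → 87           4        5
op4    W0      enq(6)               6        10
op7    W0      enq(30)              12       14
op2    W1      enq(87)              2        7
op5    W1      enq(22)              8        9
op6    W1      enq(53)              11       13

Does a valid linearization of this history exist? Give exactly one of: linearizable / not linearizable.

a witness: op2, op1, op3, op4, op5, op6, op7
step 1: op2 enq(87) — queue <87>
step 2: op1 enq(92) — queue <87,92>
step 3: op3 deq() → 87 — queue <92>
step 4: op4 enq(6) — queue <92,6>
step 5: op5 enq(22) — queue <92,6,22>
step 6: op6 enq(53) — queue <92,6,22,53>
step 7: op7 enq(30) — queue <92,6,22,53,30>

linearizable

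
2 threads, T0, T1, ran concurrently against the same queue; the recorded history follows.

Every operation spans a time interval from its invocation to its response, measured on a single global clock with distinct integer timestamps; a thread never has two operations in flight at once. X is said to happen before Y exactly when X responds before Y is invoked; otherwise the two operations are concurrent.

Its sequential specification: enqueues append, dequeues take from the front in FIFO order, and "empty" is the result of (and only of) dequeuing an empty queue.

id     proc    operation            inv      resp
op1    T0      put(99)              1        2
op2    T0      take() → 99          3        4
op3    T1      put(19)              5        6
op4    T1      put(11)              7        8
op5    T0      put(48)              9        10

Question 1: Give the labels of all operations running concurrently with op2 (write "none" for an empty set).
op2 spans [3,4]: anything still running between times 3 and 4 counts as concurrent
op1 [1,2]: before
op3 [5,6]: after
op4 [7,8]: after
op5 [9,10]: after

none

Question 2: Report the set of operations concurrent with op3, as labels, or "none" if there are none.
op3 runs from 5 to 6; window-overlapping ops are concurrent
op1 [1,2]: before
op2 [3,4]: before
op4 [7,8]: after
op5 [9,10]: after

none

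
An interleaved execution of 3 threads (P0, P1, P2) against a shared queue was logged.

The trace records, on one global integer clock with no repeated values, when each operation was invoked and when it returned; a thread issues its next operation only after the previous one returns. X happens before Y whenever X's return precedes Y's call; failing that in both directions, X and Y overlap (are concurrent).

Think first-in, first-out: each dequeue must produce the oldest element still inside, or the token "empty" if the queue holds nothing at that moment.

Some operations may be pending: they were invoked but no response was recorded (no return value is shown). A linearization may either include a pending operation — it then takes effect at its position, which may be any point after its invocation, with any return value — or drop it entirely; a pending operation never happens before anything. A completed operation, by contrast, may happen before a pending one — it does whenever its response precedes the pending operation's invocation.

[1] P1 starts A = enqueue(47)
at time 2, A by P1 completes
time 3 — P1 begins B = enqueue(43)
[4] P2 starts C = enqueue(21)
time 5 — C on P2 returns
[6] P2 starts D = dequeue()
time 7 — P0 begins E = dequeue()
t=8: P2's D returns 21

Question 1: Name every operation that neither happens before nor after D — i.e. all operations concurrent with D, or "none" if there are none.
B, E

D runs from 6 to 8; window-overlapping ops are concurrent
A [1,2]: before
B [3,…): concurrent
C [4,5]: before
E [7,…): concurrent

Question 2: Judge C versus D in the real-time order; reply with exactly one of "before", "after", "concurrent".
before

C spans [4,5], D spans [6,8]
resp(C)=5 < inv(D)=6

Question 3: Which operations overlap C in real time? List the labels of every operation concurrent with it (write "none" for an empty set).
B

concurrent with C ([4,5]): every op whose interval crosses 4..5
A [1,2]: before
B [3,…): concurrent
D [6,8]: after
E [7,…): after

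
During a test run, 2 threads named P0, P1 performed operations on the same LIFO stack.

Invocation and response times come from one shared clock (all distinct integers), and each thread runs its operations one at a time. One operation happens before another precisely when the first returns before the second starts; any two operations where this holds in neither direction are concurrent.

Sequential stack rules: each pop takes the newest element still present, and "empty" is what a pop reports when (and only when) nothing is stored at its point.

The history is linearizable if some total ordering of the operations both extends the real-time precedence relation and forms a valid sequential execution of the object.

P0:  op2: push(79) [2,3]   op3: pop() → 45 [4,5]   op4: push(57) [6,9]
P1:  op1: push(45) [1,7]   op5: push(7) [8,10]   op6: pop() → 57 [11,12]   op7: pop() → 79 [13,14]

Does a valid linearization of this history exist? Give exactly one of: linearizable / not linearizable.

not linearizable

cut after 13 events: linearizable; cut after 14 events (op7 responds, time 14): not linearizable
real-time-consistent orders of the 7 completed operations: 7 — all fail the LIFO stack replay
for example op1, op2, op3, op4, op5, op6, op7 fails at step 3: op3 pop() → 45 is not legal there
for example op1, op2, op3, op5, op4, op6, op7 fails at step 3: op3 pop() → 45 is not legal there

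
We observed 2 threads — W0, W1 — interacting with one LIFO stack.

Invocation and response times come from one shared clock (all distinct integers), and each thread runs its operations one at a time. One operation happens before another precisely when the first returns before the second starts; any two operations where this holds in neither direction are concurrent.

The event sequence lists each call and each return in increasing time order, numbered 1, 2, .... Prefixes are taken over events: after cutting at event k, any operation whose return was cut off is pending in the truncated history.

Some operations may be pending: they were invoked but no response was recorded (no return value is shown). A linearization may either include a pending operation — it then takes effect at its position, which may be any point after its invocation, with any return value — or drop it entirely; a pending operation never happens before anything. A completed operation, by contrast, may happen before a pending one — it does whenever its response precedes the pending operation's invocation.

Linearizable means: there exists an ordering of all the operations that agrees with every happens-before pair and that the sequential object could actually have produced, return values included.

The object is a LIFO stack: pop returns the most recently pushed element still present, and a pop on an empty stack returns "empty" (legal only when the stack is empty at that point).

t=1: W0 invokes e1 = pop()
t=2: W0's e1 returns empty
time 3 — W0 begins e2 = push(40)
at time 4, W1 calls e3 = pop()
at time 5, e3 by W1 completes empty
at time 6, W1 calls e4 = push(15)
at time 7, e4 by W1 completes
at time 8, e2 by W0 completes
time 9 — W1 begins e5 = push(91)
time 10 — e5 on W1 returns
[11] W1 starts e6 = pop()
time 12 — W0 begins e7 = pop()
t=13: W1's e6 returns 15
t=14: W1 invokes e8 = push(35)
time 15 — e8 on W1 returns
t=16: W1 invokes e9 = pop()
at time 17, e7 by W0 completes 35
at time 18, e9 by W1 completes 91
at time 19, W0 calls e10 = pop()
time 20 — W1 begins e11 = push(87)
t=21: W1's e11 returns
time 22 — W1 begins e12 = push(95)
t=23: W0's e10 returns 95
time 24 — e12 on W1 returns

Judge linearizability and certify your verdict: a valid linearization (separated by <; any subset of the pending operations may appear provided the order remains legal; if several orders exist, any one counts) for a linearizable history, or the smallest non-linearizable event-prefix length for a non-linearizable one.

through event 16 a valid linearization exists; event 17 (e7 responding at time 17) ends that
checked exhaustively: 9 real-time-consistent orders of 8 completed operations, zero legal LIFO stack replays
including or dropping the 1 pending operation (e9) in any combination fails
sample order e1, e2, e3, e4, e5, e6, e7, e8 (pending dropped) stalls at step 3 — e3 pop() → empty has no legal effect
sample order e1, e2, e3, e4, e5, e6, e8, e7 (pending dropped) stalls at step 3 — e3 pop() → empty has no legal effect

not linearizable — minimal violating prefix: 17 events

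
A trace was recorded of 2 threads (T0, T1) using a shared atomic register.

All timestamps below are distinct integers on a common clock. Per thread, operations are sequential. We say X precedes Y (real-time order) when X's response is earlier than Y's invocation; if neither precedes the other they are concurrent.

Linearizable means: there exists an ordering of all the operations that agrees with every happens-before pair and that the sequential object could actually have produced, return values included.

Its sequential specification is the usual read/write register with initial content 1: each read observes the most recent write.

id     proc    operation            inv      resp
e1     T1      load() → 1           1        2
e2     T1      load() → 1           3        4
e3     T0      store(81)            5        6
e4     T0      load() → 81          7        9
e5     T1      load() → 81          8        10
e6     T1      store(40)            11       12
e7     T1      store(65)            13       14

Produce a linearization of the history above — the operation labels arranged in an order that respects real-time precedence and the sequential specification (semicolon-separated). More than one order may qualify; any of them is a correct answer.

e1; e2; e3; e4; e5; e6; e7

step 1: e1 load() → 1 — value 1
step 2: e2 load() → 1 — value 1
step 3: e3 store(81) — value 81
step 4: e4 load() → 81 — value 81
step 5: e5 load() → 81 — value 81
step 6: e6 store(40) — value 40
step 7: e7 store(65) — value 65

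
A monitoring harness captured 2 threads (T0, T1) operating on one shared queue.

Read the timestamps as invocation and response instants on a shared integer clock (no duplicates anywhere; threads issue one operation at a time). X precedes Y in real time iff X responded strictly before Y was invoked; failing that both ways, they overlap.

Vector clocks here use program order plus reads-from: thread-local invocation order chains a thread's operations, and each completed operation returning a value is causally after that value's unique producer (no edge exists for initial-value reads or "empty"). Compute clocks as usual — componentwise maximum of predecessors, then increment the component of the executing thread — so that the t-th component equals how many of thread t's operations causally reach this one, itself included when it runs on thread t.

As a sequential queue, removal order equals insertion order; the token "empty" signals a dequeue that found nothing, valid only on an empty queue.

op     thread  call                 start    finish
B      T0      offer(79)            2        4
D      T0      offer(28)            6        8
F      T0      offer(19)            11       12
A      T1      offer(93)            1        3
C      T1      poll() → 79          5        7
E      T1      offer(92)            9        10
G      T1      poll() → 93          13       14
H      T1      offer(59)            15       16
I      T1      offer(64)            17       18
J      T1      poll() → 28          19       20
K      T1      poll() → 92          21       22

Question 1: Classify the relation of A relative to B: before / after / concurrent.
concurrent

A spans [1,3], B spans [2,4]
the intervals overlap in both directions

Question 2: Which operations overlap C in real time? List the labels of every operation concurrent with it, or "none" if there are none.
D

C runs from 5 to 7; window-overlapping ops are concurrent
A [1,3]: before
B [2,4]: before
D [6,8]: concurrent
E [9,10]: after
F [11,12]: after
G [13,14]: after
H [15,16]: after
I [17,18]: after
J [19,20]: after
K [21,22]: after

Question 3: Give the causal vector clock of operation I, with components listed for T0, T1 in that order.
(1, 6)

A, invoked 1, has no incoming edges; only T1's bump applies → (0, 1)
B, invoked 2, has no incoming edges; only T0's bump applies → (1, 0)
invoked at 6, D merges VC(B)=(1, 0) and bumps T0's slot → (2, 0)
invoked at 5, C merges VC(A)=(0, 1), VC(B)=(1, 0) and bumps T1's slot → (1, 2)
invoked at 11, F merges VC(D)=(2, 0) and bumps T0's slot → (3, 0)
invoked at 9, E merges VC(C)=(1, 2) and bumps T1's slot → (1, 3)
invoked at 13, G merges VC(A)=(0, 1), VC(E)=(1, 3) and bumps T1's slot → (1, 4)
invoked at 15, H merges VC(G)=(1, 4) and bumps T1's slot → (1, 5)
invoked at 17, I merges VC(H)=(1, 5) and bumps T1's slot → (1, 6)
invoked at 19, J merges VC(D)=(2, 0), VC(I)=(1, 6) and bumps T1's slot → (2, 7)
invoked at 21, K merges VC(E)=(1, 3), VC(J)=(2, 7) and bumps T1's slot → (2, 8)
target: VC(I) = (1, 6)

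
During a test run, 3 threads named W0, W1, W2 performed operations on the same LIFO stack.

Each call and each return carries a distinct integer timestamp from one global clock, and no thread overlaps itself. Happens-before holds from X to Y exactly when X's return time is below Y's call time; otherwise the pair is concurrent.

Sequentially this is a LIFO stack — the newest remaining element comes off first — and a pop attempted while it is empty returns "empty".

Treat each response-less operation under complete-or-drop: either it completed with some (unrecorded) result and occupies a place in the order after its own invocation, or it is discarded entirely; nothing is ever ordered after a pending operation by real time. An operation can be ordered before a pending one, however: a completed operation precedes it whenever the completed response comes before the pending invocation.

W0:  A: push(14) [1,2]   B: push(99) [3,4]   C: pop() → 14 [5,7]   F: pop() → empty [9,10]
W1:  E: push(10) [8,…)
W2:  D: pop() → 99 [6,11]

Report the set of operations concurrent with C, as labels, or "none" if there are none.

C spans [5,7]; an op avoiding the whole window 5..7 is ordered, any other is concurrent
A [1,2]: before
B [3,4]: before
D [6,11]: concurrent
E [8,…): after
F [9,10]: after

D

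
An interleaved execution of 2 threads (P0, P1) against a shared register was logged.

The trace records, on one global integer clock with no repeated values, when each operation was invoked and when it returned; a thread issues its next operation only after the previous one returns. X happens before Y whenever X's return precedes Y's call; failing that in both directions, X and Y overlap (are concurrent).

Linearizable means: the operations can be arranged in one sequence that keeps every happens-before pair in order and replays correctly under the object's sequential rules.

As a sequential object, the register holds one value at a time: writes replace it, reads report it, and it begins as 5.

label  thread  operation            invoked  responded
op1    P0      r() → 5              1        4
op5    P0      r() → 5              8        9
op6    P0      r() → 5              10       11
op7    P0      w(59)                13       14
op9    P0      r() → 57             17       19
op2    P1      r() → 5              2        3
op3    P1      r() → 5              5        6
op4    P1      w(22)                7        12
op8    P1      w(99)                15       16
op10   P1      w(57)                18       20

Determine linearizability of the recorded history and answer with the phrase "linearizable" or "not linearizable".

linearizable

one valid linearization: op1, op2, op3, op5, op6, op4, op7, op8, op10, op9
step 1: op1 r() → 5 — value 5
step 2: op2 r() → 5 — value 5
step 3: op3 r() → 5 — value 5
step 4: op5 r() → 5 — value 5
step 5: op6 r() → 5 — value 5
step 6: op4 w(22) — value 22
step 7: op7 w(59) — value 59
step 8: op8 w(99) — value 99
step 9: op10 w(57) — value 57
step 10: op9 r() → 57 — value 57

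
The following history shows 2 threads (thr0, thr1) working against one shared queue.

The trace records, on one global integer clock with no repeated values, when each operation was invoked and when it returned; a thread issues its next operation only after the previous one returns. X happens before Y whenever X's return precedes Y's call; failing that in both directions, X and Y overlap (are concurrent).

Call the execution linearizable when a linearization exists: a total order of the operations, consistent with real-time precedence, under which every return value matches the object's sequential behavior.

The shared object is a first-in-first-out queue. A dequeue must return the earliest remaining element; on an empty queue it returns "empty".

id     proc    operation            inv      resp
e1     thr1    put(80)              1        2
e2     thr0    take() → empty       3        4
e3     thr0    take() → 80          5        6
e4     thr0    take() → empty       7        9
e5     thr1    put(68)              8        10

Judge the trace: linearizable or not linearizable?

through event 3 a valid linearization exists; event 4 (e2 responding at time 4) ends that
a single order respects real time; the 2 completed queue operations fail replay along it
take e1, e2: step 2 already fails, because e2 take() → empty cannot occur there

not linearizable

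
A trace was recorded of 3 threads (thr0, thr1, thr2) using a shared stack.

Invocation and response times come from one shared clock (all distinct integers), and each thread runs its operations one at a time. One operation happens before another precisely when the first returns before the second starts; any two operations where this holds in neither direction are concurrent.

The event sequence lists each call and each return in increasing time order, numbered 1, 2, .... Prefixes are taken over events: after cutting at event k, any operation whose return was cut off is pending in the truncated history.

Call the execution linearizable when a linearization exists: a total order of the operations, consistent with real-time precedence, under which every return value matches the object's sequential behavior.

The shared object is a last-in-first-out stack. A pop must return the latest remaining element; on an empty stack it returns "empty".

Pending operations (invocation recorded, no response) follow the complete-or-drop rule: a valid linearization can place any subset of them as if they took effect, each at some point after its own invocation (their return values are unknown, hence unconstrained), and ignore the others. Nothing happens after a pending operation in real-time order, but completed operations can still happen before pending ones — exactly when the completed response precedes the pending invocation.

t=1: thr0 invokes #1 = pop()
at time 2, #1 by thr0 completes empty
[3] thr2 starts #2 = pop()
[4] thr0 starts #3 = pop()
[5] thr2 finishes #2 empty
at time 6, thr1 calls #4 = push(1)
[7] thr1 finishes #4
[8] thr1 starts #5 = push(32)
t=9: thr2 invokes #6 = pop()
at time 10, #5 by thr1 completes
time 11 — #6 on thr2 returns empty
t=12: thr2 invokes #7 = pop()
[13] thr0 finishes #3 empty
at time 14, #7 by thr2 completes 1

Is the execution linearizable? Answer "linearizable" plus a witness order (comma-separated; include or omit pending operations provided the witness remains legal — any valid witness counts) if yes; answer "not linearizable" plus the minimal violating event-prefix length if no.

events 1..12 are fine; event 13 — the response of #3 at time 13 — makes the prefix non-linearizable
6 completed operations, 10 real-time-consistent orders — every stack replay fails
no escape via the 1 pending operation (#7): every completion choice fails
take #1, #2, #3, #4, #5, #6 (pending dropped): step 6 already fails, because #6 pop() → empty cannot occur there
take #1, #2, #3, #4, #6, #5 (pending dropped): step 5 already fails, because #6 pop() → empty cannot occur there

not linearizable — minimal violating prefix: 13 events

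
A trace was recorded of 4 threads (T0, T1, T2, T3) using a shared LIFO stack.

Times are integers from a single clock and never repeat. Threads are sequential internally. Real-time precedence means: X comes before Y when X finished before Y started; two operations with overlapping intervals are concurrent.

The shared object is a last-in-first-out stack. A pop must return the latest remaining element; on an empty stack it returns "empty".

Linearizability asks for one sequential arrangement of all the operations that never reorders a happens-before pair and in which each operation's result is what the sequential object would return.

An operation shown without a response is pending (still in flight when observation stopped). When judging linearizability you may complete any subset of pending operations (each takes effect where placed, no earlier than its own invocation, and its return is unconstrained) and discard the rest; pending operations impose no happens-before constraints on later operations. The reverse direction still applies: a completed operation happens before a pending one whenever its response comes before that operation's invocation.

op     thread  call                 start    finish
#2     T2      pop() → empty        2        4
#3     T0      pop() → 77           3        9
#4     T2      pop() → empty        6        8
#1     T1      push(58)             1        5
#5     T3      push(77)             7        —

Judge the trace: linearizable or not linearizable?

events 1..8 are fine; event 9 — the response of #3 at time 9 — makes the prefix non-linearizable
checked exhaustively: 8 real-time-consistent orders of 4 completed operations, zero legal LIFO stack replays
completion choices over the 1 pending operation (#5) were checked; none helps
one such order, #1, #2, #3, #4 (pending dropped), breaks at step 2 where #2 pop() → empty is illegal
one such order, #1, #2, #4, #3 (pending dropped), breaks at step 2 where #2 pop() → empty is illegal

not linearizable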